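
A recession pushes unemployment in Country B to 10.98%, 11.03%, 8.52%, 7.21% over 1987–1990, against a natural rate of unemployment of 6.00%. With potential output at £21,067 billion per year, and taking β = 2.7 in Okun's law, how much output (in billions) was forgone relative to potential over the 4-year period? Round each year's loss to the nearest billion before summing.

£7,815 billion

Year 1987: gap = -2.7 × (10.98 - 6) = -13.446%, loss ≈ 21067 × 13.446/100 ≈ 2833.
Year 1988: gap = -2.7 × (11.03 - 6) = -13.581%, loss ≈ 21067 × 13.581/100 ≈ 2861.
Year 1989: gap = -2.7 × (8.52 - 6) = -6.804%, loss ≈ 21067 × 6.804/100 ≈ 1433.
Year 1990: gap = -2.7 × (7.21 - 6) = -3.267%, loss ≈ 21067 × 3.267/100 ≈ 688.
Total lost output = 2833 + 2861 + 1433 + 688 = 7815 billion.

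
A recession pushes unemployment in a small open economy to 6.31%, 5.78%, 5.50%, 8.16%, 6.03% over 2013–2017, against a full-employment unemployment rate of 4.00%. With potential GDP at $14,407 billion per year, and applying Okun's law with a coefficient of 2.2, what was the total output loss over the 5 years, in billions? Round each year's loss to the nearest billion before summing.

Year 2013: gap = -2.2 × (6.31 - 4) = -5.082%, loss ≈ 14407 × 5.082/100 ≈ 732.
Year 2014: gap = -2.2 × (5.78 - 4) = -3.916%, loss ≈ 14407 × 3.916/100 ≈ 564.
Year 2015: gap = -2.2 × (5.5 - 4) = -3.3%, loss ≈ 14407 × 3.3/100 ≈ 475.
Year 2016: gap = -2.2 × (8.16 - 4) = -9.152%, loss ≈ 14407 × 9.152/100 ≈ 1319.
Year 2017: gap = -2.2 × (6.03 - 4) = -4.466%, loss ≈ 14407 × 4.466/100 ≈ 643.
Total lost output = 732 + 564 + 475 + 1319 + 643 = 3733 billion.

$3,733 billion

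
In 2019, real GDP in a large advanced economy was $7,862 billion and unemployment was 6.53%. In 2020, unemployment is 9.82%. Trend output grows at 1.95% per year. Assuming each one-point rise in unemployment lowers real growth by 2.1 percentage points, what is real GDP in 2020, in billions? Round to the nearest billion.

Δu = 9.82 - 6.53 = 3.29 points.
Okun's law (growth form): g_Y = g_Y* - β × Δu = 1.95 - 2.1 × (3.29) = 1.95 - 6.909 = -4.959%.
Real GDP in the next year = 7862 × (1 - 4.959/100) = 7862 × 0.95041 ≈ 7472 billion.

$7,472 billion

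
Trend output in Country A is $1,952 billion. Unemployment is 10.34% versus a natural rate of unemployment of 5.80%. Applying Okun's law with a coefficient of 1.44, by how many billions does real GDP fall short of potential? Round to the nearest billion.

Output gap = -1.44 × (10.34 - 5.8) = -1.44 × 4.54 = -6.5376%.
Actual GDP ≈ 1952 × 0.934624 ≈ 1824 billion, so the shortfall is 1952 - 1824 = 128 billion.

$128 billion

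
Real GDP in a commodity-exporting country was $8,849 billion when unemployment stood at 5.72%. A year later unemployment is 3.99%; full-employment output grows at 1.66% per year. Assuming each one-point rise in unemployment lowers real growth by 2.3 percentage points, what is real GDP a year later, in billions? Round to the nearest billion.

Δu = 3.99 - 5.72 = -1.73 points.
Okun's law (growth form): g_Y = g_Y* - β × Δu = 1.66 - 2.3 × (-1.73) = 1.66 + 3.979 = 5.639%.
Real GDP in the next year = 8849 × (1 + 5.639/100) = 8849 × 1.05639 ≈ 9348 billion.

$9,348 billion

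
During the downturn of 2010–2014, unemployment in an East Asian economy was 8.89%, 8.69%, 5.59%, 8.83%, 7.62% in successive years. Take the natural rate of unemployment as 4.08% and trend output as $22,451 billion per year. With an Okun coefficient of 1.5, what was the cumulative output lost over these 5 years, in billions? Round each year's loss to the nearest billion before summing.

$6,473 billion

Year 2010: gap = -1.5 × (8.89 - 4.08) = -7.215%, loss ≈ 22451 × 7.215/100 ≈ 1620.
Year 2011: gap = -1.5 × (8.69 - 4.08) = -6.915%, loss ≈ 22451 × 6.915/100 ≈ 1552.
Year 2012: gap = -1.5 × (5.59 - 4.08) = -2.265%, loss ≈ 22451 × 2.265/100 ≈ 509.
Year 2013: gap = -1.5 × (8.83 - 4.08) = -7.125%, loss ≈ 22451 × 7.125/100 ≈ 1600.
Year 2014: gap = -1.5 × (7.62 - 4.08) = -5.31%, loss ≈ 22451 × 5.31/100 ≈ 1192.
Total lost output = 1620 + 1552 + 509 + 1600 + 1192 = 6473 billion.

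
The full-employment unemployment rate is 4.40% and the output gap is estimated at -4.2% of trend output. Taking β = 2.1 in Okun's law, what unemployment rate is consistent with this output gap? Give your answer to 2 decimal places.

6.40%

From Okun's law, u - u* = -(output gap)/β = -(-4.2)/2.1 = 2 points.
So u = 4.4 + 2 = 6.40%.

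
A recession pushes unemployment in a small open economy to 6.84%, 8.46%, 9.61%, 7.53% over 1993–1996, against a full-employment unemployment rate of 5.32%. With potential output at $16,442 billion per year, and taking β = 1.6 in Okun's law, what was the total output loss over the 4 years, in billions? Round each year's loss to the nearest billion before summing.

$2,936 billion

Year 1993: gap = -1.6 × (6.84 - 5.32) = -2.432%, loss ≈ 16442 × 2.432/100 ≈ 400.
Year 1994: gap = -1.6 × (8.46 - 5.32) = -5.024%, loss ≈ 16442 × 5.024/100 ≈ 826.
Year 1995: gap = -1.6 × (9.61 - 5.32) = -6.864%, loss ≈ 16442 × 6.864/100 ≈ 1129.
Year 1996: gap = -1.6 × (7.53 - 5.32) = -3.536%, loss ≈ 16442 × 3.536/100 ≈ 581.
Total lost output = 400 + 826 + 1129 + 581 = 2936 billion.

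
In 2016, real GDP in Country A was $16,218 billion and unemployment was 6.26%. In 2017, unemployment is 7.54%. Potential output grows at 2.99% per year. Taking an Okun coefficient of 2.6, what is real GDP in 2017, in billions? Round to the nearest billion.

Δu = 7.54 - 6.26 = 1.28 points.
Okun's law (growth form): g_Y = g_Y* - β × Δu = 2.99 - 2.6 × (1.28) = 2.99 - 3.328 = -0.338%.
Real GDP in the next year = 16218 × (1 - 0.338/100) = 16218 × 0.99662 ≈ 16163 billion.

$16,163 billion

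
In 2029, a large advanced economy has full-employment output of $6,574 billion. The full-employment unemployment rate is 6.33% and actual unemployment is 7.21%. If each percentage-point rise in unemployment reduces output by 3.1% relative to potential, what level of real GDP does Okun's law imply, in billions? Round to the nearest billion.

$6,395 billion

Unemployment gap = 7.21 - 6.33 = 0.88 points, so the output gap is -3.1 × 0.88 = -2.728%.
Actual GDP = 6574 × (1 - 2.728/100) = 6574 × 0.97272 ≈ 6395 billion.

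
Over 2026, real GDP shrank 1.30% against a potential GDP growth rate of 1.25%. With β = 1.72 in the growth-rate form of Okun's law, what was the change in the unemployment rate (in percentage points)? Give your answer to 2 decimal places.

1.48 percentage points

Growth-rate Okun's law: g_Y = g_Y* - β × Δu, so Δu = (g_Y* - g_Y)/β.
Δu = (1.25 + 1.3)/1.72 = 2.55/1.72 = 1.48 percentage points.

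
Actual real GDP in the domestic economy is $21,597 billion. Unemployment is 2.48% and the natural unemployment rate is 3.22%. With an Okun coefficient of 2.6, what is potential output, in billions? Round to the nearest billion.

$21,189 billion

Unemployment gap = 2.48 - 3.22 = -0.74 points, so output gap = -2.6 × (-0.74) = 1.924%.
Since Y = Y* × (1 + gap/100), Y* = 21597/1.01924 ≈ 21189 billion.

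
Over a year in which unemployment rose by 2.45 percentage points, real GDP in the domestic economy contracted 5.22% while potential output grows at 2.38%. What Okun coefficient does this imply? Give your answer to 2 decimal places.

β ≈ 3.10

Growth form: g_Y = g_Y* - β × Δu, so β = (g_Y* - g_Y)/Δu.
β = (2.38 + 5.22)/2.45 = 7.6/2.45 = 3.10.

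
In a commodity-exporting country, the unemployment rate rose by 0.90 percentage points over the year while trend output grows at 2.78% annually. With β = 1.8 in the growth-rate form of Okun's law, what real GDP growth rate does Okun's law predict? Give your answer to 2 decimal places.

Growth-rate Okun's law: g_Y = g_Y* - β × Δu.
g_Y = 2.78 - 1.8 × (0.90) = 2.78 - 1.62 = 1.16%, i.e. 1.16% to 2 d.p.

1.16%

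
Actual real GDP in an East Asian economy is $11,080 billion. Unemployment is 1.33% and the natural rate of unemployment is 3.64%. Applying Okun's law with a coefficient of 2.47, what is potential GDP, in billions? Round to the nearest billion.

Unemployment gap = 1.33 - 3.64 = -2.31 points, so output gap = -2.47 × (-2.31) = 5.7057%.
Since Y = Y* × (1 + gap/100), Y* = 11080/1.057057 ≈ 10482 billion.

$10,482 billion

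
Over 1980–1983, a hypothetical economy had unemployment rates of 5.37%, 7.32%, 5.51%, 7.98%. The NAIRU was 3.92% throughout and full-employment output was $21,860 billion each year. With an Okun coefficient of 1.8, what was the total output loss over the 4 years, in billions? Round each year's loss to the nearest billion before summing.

$4,133 billion

Year 1980: gap = -1.8 × (5.37 - 3.92) = -2.61%, loss ≈ 21860 × 2.61/100 ≈ 571.
Year 1981: gap = -1.8 × (7.32 - 3.92) = -6.12%, loss ≈ 21860 × 6.12/100 ≈ 1338.
Year 1982: gap = -1.8 × (5.51 - 3.92) = -2.862%, loss ≈ 21860 × 2.862/100 ≈ 626.
Year 1983: gap = -1.8 × (7.98 - 3.92) = -7.308%, loss ≈ 21860 × 7.308/100 ≈ 1598.
Total lost output = 571 + 1338 + 626 + 1598 = 4133 billion.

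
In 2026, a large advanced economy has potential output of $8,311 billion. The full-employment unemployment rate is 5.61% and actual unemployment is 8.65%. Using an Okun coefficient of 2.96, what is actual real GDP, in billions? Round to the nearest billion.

Unemployment gap = 8.65 - 5.61 = 3.04 points, so the output gap is -2.96 × 3.04 = -8.9984%.
Actual GDP = 8311 × (1 - 8.9984/100) = 8311 × 0.910016 ≈ 7563 billion.

$7,563 billion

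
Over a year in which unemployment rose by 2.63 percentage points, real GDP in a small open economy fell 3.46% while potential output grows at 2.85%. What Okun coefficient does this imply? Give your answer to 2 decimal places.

Growth form: g_Y = g_Y* - β × Δu, so β = (g_Y* - g_Y)/Δu.
β = (2.85 + 3.46)/2.63 = 6.31/2.63 = 2.40.

β ≈ 2.40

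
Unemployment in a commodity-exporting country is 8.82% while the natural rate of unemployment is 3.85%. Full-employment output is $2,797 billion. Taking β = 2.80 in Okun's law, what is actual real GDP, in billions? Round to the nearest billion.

$2,408 billion

Unemployment gap = 8.82 - 3.85 = 4.97 points, so the output gap is -2.8 × 4.97 = -13.916%.
Actual GDP = 2797 × (1 - 13.916/100) = 2797 × 0.86084 ≈ 2408 billion.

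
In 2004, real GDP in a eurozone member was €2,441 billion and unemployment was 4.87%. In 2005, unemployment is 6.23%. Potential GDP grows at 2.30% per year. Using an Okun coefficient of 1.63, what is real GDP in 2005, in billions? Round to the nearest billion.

Δu = 6.23 - 4.87 = 1.36 points.
Okun's law (growth form): g_Y = g_Y* - β × Δu = 2.30 - 1.63 × (1.36) = 2.3 - 2.2168 = 0.0832%.
Real GDP in the next year = 2441 × (1 + 0.0832/100) = 2441 × 1.000832 ≈ 2443 billion.

€2,443 billion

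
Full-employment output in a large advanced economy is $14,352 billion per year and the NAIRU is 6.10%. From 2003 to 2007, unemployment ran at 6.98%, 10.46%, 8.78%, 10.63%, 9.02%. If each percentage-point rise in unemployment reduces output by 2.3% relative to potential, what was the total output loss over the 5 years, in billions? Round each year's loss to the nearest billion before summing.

$5,073 billion

Year 2003: gap = -2.3 × (6.98 - 6.1) = -2.024%, loss ≈ 14352 × 2.024/100 ≈ 290.
Year 2004: gap = -2.3 × (10.46 - 6.1) = -10.028%, loss ≈ 14352 × 10.028/100 ≈ 1439.
Year 2005: gap = -2.3 × (8.78 - 6.1) = -6.164%, loss ≈ 14352 × 6.164/100 ≈ 885.
Year 2006: gap = -2.3 × (10.63 - 6.1) = -10.419%, loss ≈ 14352 × 10.419/100 ≈ 1495.
Year 2007: gap = -2.3 × (9.02 - 6.1) = -6.716%, loss ≈ 14352 × 6.716/100 ≈ 964.
Total lost output = 290 + 1439 + 885 + 1495 + 964 = 5073 billion.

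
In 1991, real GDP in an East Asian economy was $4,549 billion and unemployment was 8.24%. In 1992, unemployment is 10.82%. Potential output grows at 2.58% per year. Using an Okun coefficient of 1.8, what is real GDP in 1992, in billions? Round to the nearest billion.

Δu = 10.82 - 8.24 = 2.58 points.
Okun's law (growth form): g_Y = g_Y* - β × Δu = 2.58 - 1.8 × (2.58) = 2.58 - 4.644 = -2.064%.
Real GDP in the next year = 4549 × (1 - 2.064/100) = 4549 × 0.97936 ≈ 4455 billion.

$4,455 billion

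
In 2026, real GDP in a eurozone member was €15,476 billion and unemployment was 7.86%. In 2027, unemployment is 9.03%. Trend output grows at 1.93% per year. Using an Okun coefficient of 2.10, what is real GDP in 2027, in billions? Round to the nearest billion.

€15,394 billion

Δu = 9.03 - 7.86 = 1.17 points.
Okun's law (growth form): g_Y = g_Y* - β × Δu = 1.93 - 2.10 × (1.17) = 1.93 - 2.457 = -0.527%.
Real GDP in the next year = 15476 × (1 - 0.527/100) = 15476 × 0.99473 ≈ 15394 billion.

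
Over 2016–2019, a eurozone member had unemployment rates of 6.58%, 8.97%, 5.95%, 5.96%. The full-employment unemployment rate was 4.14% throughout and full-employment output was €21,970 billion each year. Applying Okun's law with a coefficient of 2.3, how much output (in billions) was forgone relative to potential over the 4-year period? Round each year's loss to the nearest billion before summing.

Year 2016: gap = -2.3 × (6.58 - 4.14) = -5.612%, loss ≈ 21970 × 5.612/100 ≈ 1233.
Year 2017: gap = -2.3 × (8.97 - 4.14) = -11.109%, loss ≈ 21970 × 11.109/100 ≈ 2441.
Year 2018: gap = -2.3 × (5.95 - 4.14) = -4.163%, loss ≈ 21970 × 4.163/100 ≈ 915.
Year 2019: gap = -2.3 × (5.96 - 4.14) = -4.186%, loss ≈ 21970 × 4.186/100 ≈ 920.
Total lost output = 1233 + 2441 + 915 + 920 = 5509 billion.

€5,509 billion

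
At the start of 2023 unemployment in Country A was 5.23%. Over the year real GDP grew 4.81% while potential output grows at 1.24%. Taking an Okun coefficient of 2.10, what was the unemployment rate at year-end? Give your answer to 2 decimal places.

3.53%

Growth-rate Okun's law: g_Y = g_Y* - β × Δu, so Δu = (g_Y* - g_Y)/β.
Δu = (1.24 - 4.81)/2.10 = -3.57/2.10 = -1.70 percentage points.
Year-end unemployment = 5.23 - 1.7 = 3.53%.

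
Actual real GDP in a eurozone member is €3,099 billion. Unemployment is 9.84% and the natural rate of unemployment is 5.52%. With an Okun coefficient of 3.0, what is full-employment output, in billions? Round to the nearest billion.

€3,560 billion

Unemployment gap = 9.84 - 5.52 = 4.32 points, so output gap = -3 × 4.32 = -12.96%.
Since Y = Y* × (1 + gap/100), Y* = 3099/0.8704 ≈ 3560 billion.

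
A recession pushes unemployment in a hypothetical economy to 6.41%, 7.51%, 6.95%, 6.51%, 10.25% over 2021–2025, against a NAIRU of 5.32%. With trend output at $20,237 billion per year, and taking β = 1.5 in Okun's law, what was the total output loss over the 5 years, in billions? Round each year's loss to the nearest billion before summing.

$3,349 billion

Year 2021: gap = -1.5 × (6.41 - 5.32) = -1.635%, loss ≈ 20237 × 1.635/100 ≈ 331.
Year 2022: gap = -1.5 × (7.51 - 5.32) = -3.285%, loss ≈ 20237 × 3.285/100 ≈ 665.
Year 2023: gap = -1.5 × (6.95 - 5.32) = -2.445%, loss ≈ 20237 × 2.445/100 ≈ 495.
Year 2024: gap = -1.5 × (6.51 - 5.32) = -1.785%, loss ≈ 20237 × 1.785/100 ≈ 361.
Year 2025: gap = -1.5 × (10.25 - 5.32) = -7.395%, loss ≈ 20237 × 7.395/100 ≈ 1497.
Total lost output = 331 + 665 + 495 + 361 + 1497 = 3349 billion.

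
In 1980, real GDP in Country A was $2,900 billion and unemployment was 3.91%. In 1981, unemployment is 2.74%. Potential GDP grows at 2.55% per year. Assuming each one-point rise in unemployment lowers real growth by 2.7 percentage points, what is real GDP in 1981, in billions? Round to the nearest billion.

Δu = 2.74 - 3.91 = -1.17 points.
Okun's law (growth form): g_Y = g_Y* - β × Δu = 2.55 - 2.7 × (-1.17) = 2.55 + 3.159 = 5.709%.
Real GDP in the next year = 2900 × (1 + 5.709/100) = 2900 × 1.05709 ≈ 3066 billion.

$3,066 billion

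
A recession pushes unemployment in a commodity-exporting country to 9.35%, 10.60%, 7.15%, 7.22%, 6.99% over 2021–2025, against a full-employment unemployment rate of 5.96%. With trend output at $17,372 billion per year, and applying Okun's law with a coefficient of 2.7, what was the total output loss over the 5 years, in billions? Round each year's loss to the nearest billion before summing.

$5,398 billion

Year 2021: gap = -2.7 × (9.35 - 5.96) = -9.153%, loss ≈ 17372 × 9.153/100 ≈ 1590.
Year 2022: gap = -2.7 × (10.6 - 5.96) = -12.528%, loss ≈ 17372 × 12.528/100 ≈ 2176.
Year 2023: gap = -2.7 × (7.15 - 5.96) = -3.213%, loss ≈ 17372 × 3.213/100 ≈ 558.
Year 2024: gap = -2.7 × (7.22 - 5.96) = -3.402%, loss ≈ 17372 × 3.402/100 ≈ 591.
Year 2025: gap = -2.7 × (6.99 - 5.96) = -2.781%, loss ≈ 17372 × 2.781/100 ≈ 483.
Total lost output = 1590 + 2176 + 558 + 591 + 483 = 5398 billion.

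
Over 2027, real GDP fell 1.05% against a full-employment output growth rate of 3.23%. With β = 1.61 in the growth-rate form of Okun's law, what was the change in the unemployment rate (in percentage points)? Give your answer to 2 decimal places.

Growth-rate Okun's law: g_Y = g_Y* - β × Δu, so Δu = (g_Y* - g_Y)/β.
Δu = (3.23 + 1.05)/1.61 = 4.28/1.61 = 2.66 percentage points.

2.66 percentage points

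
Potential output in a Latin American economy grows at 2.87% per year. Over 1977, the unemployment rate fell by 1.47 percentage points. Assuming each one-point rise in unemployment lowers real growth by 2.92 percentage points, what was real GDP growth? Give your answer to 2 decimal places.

Growth-rate Okun's law: g_Y = g_Y* - β × Δu.
g_Y = 2.87 - 2.92 × (-1.47) = 2.87 + 4.2924 = 7.1624%, i.e. 7.16% to 2 d.p.

7.16%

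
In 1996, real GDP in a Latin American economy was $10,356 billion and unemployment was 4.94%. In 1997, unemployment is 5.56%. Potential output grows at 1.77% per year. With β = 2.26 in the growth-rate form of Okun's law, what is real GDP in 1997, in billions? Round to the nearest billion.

Δu = 5.56 - 4.94 = 0.62 points.
Okun's law (growth form): g_Y = g_Y* - β × Δu = 1.77 - 2.26 × (0.62) = 1.77 - 1.4012 = 0.3688%.
Real GDP in the next year = 10356 × (1 + 0.3688/100) = 10356 × 1.003688 ≈ 10394 billion.

$10,394 billion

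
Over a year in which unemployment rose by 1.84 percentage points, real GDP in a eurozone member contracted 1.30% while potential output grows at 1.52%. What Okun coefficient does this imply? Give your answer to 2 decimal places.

β ≈ 1.53

Growth form: g_Y = g_Y* - β × Δu, so β = (g_Y* - g_Y)/Δu.
β = (1.52 + 1.3)/1.84 = 2.82/1.84 = 1.53.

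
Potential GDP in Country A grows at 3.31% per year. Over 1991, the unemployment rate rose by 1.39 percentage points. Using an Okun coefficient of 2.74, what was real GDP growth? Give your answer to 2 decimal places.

Growth-rate Okun's law: g_Y = g_Y* - β × Δu.
g_Y = 3.31 - 2.74 × (1.39) = 3.31 - 3.8086 = -0.4986%, i.e. -0.50% to 2 d.p.

-0.50%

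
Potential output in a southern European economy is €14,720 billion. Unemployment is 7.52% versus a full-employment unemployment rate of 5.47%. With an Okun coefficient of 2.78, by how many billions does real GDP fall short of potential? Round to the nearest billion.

Output gap = -2.78 × (7.52 - 5.47) = -2.78 × 2.05 = -5.699%.
Actual GDP ≈ 14720 × 0.94301 ≈ 13881 billion, so the shortfall is 14720 - 13881 = 839 billion.

€839 billion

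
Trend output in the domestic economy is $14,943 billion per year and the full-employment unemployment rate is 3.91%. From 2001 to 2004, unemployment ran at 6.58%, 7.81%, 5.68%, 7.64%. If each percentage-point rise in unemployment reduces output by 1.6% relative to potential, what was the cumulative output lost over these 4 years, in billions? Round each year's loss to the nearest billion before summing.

$2,885 billion

Year 2001: gap = -1.6 × (6.58 - 3.91) = -4.272%, loss ≈ 14943 × 4.272/100 ≈ 638.
Year 2002: gap = -1.6 × (7.81 - 3.91) = -6.24%, loss ≈ 14943 × 6.24/100 ≈ 932.
Year 2003: gap = -1.6 × (5.68 - 3.91) = -2.832%, loss ≈ 14943 × 2.832/100 ≈ 423.
Year 2004: gap = -1.6 × (7.64 - 3.91) = -5.968%, loss ≈ 14943 × 5.968/100 ≈ 892.
Total lost output = 638 + 932 + 423 + 892 = 2885 billion.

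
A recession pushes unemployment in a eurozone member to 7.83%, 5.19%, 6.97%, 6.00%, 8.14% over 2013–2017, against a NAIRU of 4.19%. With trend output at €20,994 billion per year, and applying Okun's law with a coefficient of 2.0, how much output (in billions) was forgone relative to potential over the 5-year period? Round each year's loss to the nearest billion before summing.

€5,534 billion

Year 2013: gap = -2.0 × (7.83 - 4.19) = -7.28%, loss ≈ 20994 × 7.28/100 ≈ 1528.
Year 2014: gap = -2.0 × (5.19 - 4.19) = -2%, loss ≈ 20994 × 2/100 ≈ 420.
Year 2015: gap = -2.0 × (6.97 - 4.19) = -5.56%, loss ≈ 20994 × 5.56/100 ≈ 1167.
Year 2016: gap = -2.0 × (6 - 4.19) = -3.62%, loss ≈ 20994 × 3.62/100 ≈ 760.
Year 2017: gap = -2.0 × (8.14 - 4.19) = -7.9%, loss ≈ 20994 × 7.9/100 ≈ 1659.
Total lost output = 1528 + 420 + 1167 + 760 + 1659 = 5534 billion.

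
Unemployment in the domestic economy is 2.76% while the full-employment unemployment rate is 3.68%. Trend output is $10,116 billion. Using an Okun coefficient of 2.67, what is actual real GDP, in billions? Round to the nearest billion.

Unemployment gap = 2.76 - 3.68 = -0.92 points, so the output gap is -2.67 × (-0.92) = 2.4564%.
Actual GDP = 10116 × (1 + 2.4564/100) = 10116 × 1.024564 ≈ 10364 billion.

$10,364 billion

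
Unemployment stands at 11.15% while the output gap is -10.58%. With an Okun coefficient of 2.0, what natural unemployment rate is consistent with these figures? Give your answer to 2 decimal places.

5.86%

From Okun's law, u - u* = -(output gap)/β = -(-10.58)/2.0 = 5.29 points.
So u* = 11.15 - 5.29 = 5.86%.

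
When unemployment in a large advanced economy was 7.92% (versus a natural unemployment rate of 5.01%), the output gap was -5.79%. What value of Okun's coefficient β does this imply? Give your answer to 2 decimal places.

Okun's law: output gap = -β × (u - u*).
-5.79 = -β × (7.92 - 5.01) = -β × 2.91, so β = 5.79/2.91 = 1.99.

β ≈ 1.99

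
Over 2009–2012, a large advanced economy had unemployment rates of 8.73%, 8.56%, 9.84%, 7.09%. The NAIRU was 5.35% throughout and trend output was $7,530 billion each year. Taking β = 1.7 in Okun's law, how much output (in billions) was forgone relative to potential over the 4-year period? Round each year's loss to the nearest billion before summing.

$1,642 billion

Year 2009: gap = -1.7 × (8.73 - 5.35) = -5.746%, loss ≈ 7530 × 5.746/100 ≈ 433.
Year 2010: gap = -1.7 × (8.56 - 5.35) = -5.457%, loss ≈ 7530 × 5.457/100 ≈ 411.
Year 2011: gap = -1.7 × (9.84 - 5.35) = -7.633%, loss ≈ 7530 × 7.633/100 ≈ 575.
Year 2012: gap = -1.7 × (7.09 - 5.35) = -2.958%, loss ≈ 7530 × 2.958/100 ≈ 223.
Total lost output = 433 + 411 + 575 + 223 = 1642 billion.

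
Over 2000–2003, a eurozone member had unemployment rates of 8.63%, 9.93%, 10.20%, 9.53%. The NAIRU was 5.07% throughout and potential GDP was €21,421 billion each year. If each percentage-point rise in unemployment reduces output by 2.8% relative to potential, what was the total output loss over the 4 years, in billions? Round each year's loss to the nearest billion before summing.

€10,802 billion

Year 2000: gap = -2.8 × (8.63 - 5.07) = -9.968%, loss ≈ 21421 × 9.968/100 ≈ 2135.
Year 2001: gap = -2.8 × (9.93 - 5.07) = -13.608%, loss ≈ 21421 × 13.608/100 ≈ 2915.
Year 2002: gap = -2.8 × (10.2 - 5.07) = -14.364%, loss ≈ 21421 × 14.364/100 ≈ 3077.
Year 2003: gap = -2.8 × (9.53 - 5.07) = -12.488%, loss ≈ 21421 × 12.488/100 ≈ 2675.
Total lost output = 2135 + 2915 + 3077 + 2675 = 10802 billion.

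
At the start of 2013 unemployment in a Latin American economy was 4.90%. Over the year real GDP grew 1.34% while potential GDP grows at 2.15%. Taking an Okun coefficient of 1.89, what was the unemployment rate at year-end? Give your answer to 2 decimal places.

Growth-rate Okun's law: g_Y = g_Y* - β × Δu, so Δu = (g_Y* - g_Y)/β.
Δu = (2.15 - 1.34)/1.89 = 0.81/1.89 = 0.43 percentage points.
Year-end unemployment = 4.9 + 0.43 = 5.33%.

5.33%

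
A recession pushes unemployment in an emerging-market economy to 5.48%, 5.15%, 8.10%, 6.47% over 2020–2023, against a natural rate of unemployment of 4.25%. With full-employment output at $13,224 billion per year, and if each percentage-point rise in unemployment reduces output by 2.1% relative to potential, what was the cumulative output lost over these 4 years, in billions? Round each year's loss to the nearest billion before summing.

$2,278 billion

Year 2020: gap = -2.1 × (5.48 - 4.25) = -2.583%, loss ≈ 13224 × 2.583/100 ≈ 342.
Year 2021: gap = -2.1 × (5.15 - 4.25) = -1.89%, loss ≈ 13224 × 1.89/100 ≈ 250.
Year 2022: gap = -2.1 × (8.1 - 4.25) = -8.085%, loss ≈ 13224 × 8.085/100 ≈ 1069.
Year 2023: gap = -2.1 × (6.47 - 4.25) = -4.662%, loss ≈ 13224 × 4.662/100 ≈ 617.
Total lost output = 342 + 250 + 1069 + 617 = 2278 billion.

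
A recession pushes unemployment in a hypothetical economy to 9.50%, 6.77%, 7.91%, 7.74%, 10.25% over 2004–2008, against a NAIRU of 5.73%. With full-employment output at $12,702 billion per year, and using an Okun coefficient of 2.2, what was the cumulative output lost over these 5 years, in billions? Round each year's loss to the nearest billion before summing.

Year 2004: gap = -2.2 × (9.5 - 5.73) = -8.294%, loss ≈ 12702 × 8.294/100 ≈ 1054.
Year 2005: gap = -2.2 × (6.77 - 5.73) = -2.288%, loss ≈ 12702 × 2.288/100 ≈ 291.
Year 2006: gap = -2.2 × (7.91 - 5.73) = -4.796%, loss ≈ 12702 × 4.796/100 ≈ 609.
Year 2007: gap = -2.2 × (7.74 - 5.73) = -4.422%, loss ≈ 12702 × 4.422/100 ≈ 562.
Year 2008: gap = -2.2 × (10.25 - 5.73) = -9.944%, loss ≈ 12702 × 9.944/100 ≈ 1263.
Total lost output = 1054 + 291 + 609 + 562 + 1263 = 3779 billion.

$3,779 billion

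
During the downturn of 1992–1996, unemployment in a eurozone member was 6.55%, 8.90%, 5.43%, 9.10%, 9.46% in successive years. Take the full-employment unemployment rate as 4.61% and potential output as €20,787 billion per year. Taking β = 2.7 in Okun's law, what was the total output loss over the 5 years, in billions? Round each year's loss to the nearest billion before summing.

Year 1992: gap = -2.7 × (6.55 - 4.61) = -5.238%, loss ≈ 20787 × 5.238/100 ≈ 1089.
Year 1993: gap = -2.7 × (8.9 - 4.61) = -11.583%, loss ≈ 20787 × 11.583/100 ≈ 2408.
Year 1994: gap = -2.7 × (5.43 - 4.61) = -2.214%, loss ≈ 20787 × 2.214/100 ≈ 460.
Year 1995: gap = -2.7 × (9.1 - 4.61) = -12.123%, loss ≈ 20787 × 12.123/100 ≈ 2520.
Year 1996: gap = -2.7 × (9.46 - 4.61) = -13.095%, loss ≈ 20787 × 13.095/100 ≈ 2722.
Total lost output = 1089 + 2408 + 460 + 2520 + 2722 = 9199 billion.

€9,199 billion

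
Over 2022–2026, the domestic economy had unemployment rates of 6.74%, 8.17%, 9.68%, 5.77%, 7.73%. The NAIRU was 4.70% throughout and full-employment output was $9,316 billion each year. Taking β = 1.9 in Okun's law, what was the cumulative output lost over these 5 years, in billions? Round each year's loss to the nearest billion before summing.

$2,581 billion

Year 2022: gap = -1.9 × (6.74 - 4.7) = -3.876%, loss ≈ 9316 × 3.876/100 ≈ 361.
Year 2023: gap = -1.9 × (8.17 - 4.7) = -6.593%, loss ≈ 9316 × 6.593/100 ≈ 614.
Year 2024: gap = -1.9 × (9.68 - 4.7) = -9.462%, loss ≈ 9316 × 9.462/100 ≈ 881.
Year 2025: gap = -1.9 × (5.77 - 4.7) = -2.033%, loss ≈ 9316 × 2.033/100 ≈ 189.
Year 2026: gap = -1.9 × (7.73 - 4.7) = -5.757%, loss ≈ 9316 × 5.757/100 ≈ 536.
Total lost output = 361 + 614 + 881 + 189 + 536 = 2581 billion.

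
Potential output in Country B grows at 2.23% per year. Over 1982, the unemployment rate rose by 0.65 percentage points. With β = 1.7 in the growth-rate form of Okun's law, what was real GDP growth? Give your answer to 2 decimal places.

Growth-rate Okun's law: g_Y = g_Y* - β × Δu.
g_Y = 2.23 - 1.7 × (0.65) = 2.23 - 1.105 = 1.125%, i.e. 1.13% to 2 d.p.

1.13%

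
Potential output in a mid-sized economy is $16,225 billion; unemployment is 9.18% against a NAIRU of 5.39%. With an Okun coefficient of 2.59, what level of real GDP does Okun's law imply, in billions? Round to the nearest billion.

Unemployment gap = 9.18 - 5.39 = 3.79 points, so the output gap is -2.59 × 3.79 = -9.8161%.
Actual GDP = 16225 × (1 - 9.8161/100) = 16225 × 0.901839 ≈ 14632 billion.

$14,632 billion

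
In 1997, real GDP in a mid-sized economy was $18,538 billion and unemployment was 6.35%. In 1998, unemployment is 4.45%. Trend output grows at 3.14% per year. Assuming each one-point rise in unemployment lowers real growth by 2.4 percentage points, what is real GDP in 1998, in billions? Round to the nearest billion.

Δu = 4.45 - 6.35 = -1.9 points.
Okun's law (growth form): g_Y = g_Y* - β × Δu = 3.14 - 2.4 × (-1.90) = 3.14 + 4.56 = 7.7%.
Real GDP in the next year = 18538 × (1 + 7.7/100) = 18538 × 1.077 ≈ 19965 billion.

$19,965 billion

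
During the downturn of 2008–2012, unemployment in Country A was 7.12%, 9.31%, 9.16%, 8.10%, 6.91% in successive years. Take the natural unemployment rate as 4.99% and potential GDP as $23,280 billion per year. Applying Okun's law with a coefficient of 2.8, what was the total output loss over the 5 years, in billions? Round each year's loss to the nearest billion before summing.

Year 2008: gap = -2.8 × (7.12 - 4.99) = -5.964%, loss ≈ 23280 × 5.964/100 ≈ 1388.
Year 2009: gap = -2.8 × (9.31 - 4.99) = -12.096%, loss ≈ 23280 × 12.096/100 ≈ 2816.
Year 2010: gap = -2.8 × (9.16 - 4.99) = -11.676%, loss ≈ 23280 × 11.676/100 ≈ 2718.
Year 2011: gap = -2.8 × (8.1 - 4.99) = -8.708%, loss ≈ 23280 × 8.708/100 ≈ 2027.
Year 2012: gap = -2.8 × (6.91 - 4.99) = -5.376%, loss ≈ 23280 × 5.376/100 ≈ 1252.
Total lost output = 1388 + 2816 + 2718 + 2027 + 1252 = 10201 billion.

$10,201 billion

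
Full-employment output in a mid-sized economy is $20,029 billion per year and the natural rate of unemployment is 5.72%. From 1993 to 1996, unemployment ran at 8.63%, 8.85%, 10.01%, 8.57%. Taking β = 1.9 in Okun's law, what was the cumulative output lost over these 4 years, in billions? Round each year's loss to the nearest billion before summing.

$5,016 billion

Year 1993: gap = -1.9 × (8.63 - 5.72) = -5.529%, loss ≈ 20029 × 5.529/100 ≈ 1107.
Year 1994: gap = -1.9 × (8.85 - 5.72) = -5.947%, loss ≈ 20029 × 5.947/100 ≈ 1191.
Year 1995: gap = -1.9 × (10.01 - 5.72) = -8.151%, loss ≈ 20029 × 8.151/100 ≈ 1633.
Year 1996: gap = -1.9 × (8.57 - 5.72) = -5.415%, loss ≈ 20029 × 5.415/100 ≈ 1085.
Total lost output = 1107 + 1191 + 1633 + 1085 = 5016 billion.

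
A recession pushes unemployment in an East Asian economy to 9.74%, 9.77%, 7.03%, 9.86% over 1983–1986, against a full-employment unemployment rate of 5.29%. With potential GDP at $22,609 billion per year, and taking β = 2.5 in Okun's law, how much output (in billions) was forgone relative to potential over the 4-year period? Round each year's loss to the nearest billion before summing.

Year 1983: gap = -2.5 × (9.74 - 5.29) = -11.125%, loss ≈ 22609 × 11.125/100 ≈ 2515.
Year 1984: gap = -2.5 × (9.77 - 5.29) = -11.2%, loss ≈ 22609 × 11.2/100 ≈ 2532.
Year 1985: gap = -2.5 × (7.03 - 5.29) = -4.35%, loss ≈ 22609 × 4.35/100 ≈ 983.
Year 1986: gap = -2.5 × (9.86 - 5.29) = -11.425%, loss ≈ 22609 × 11.425/100 ≈ 2583.
Total lost output = 2515 + 2532 + 983 + 2583 = 8613 billion.

$8,613 billion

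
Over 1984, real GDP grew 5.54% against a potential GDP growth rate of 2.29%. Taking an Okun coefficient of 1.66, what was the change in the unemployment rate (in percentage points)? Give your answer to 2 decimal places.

-1.96 percentage points

Growth-rate Okun's law: g_Y = g_Y* - β × Δu, so Δu = (g_Y* - g_Y)/β.
Δu = (2.29 - 5.54)/1.66 = -3.25/1.66 = -1.96 percentage points.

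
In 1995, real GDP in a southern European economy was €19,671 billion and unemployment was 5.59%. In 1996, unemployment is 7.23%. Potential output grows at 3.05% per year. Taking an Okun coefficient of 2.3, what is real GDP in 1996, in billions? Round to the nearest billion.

€19,529 billion

Δu = 7.23 - 5.59 = 1.64 points.
Okun's law (growth form): g_Y = g_Y* - β × Δu = 3.05 - 2.3 × (1.64) = 3.05 - 3.772 = -0.722%.
Real GDP in the next year = 19671 × (1 - 0.722/100) = 19671 × 0.99278 ≈ 19529 billion.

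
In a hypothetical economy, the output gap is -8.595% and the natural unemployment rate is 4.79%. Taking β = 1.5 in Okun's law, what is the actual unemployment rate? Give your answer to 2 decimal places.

From Okun's law, u - u* = -(output gap)/β = -(-8.595)/1.5 = 5.73 points.
So u = 4.79 + 5.73 = 10.52%.

10.52%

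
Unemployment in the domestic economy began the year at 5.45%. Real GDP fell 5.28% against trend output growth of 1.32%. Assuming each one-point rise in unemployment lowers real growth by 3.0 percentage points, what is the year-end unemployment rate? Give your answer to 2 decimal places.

7.65%

Growth-rate Okun's law: g_Y = g_Y* - β × Δu, so Δu = (g_Y* - g_Y)/β.
Δu = (1.32 + 5.28)/3.0 = 6.6/3.0 = 2.20 percentage points.
Year-end unemployment = 5.45 + 2.2 = 7.65%.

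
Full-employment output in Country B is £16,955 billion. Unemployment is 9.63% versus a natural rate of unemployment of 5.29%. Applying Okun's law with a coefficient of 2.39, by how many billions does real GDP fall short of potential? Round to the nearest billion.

Output gap = -2.39 × (9.63 - 5.29) = -2.39 × 4.34 = -10.3726%.
Actual GDP ≈ 16955 × 0.896274 ≈ 15196 billion, so the shortfall is 16955 - 15196 = 1759 billion.

£1,759 billion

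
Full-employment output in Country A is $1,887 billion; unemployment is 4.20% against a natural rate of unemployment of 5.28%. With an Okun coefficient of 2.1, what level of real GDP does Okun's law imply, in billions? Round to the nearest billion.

Unemployment gap = 4.2 - 5.28 = -1.08 points, so the output gap is -2.1 × (-1.08) = 2.268%.
Actual GDP = 1887 × (1 + 2.268/100) = 1887 × 1.02268 ≈ 1930 billion.

$1,930 billion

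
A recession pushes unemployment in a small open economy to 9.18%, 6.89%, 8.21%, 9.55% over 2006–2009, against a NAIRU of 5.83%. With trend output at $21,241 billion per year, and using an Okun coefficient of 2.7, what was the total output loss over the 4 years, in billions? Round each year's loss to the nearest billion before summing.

$6,027 billion

Year 2006: gap = -2.7 × (9.18 - 5.83) = -9.045%, loss ≈ 21241 × 9.045/100 ≈ 1921.
Year 2007: gap = -2.7 × (6.89 - 5.83) = -2.862%, loss ≈ 21241 × 2.862/100 ≈ 608.
Year 2008: gap = -2.7 × (8.21 - 5.83) = -6.426%, loss ≈ 21241 × 6.426/100 ≈ 1365.
Year 2009: gap = -2.7 × (9.55 - 5.83) = -10.044%, loss ≈ 21241 × 10.044/100 ≈ 2133.
Total lost output = 1921 + 608 + 1365 + 2133 = 6027 billion.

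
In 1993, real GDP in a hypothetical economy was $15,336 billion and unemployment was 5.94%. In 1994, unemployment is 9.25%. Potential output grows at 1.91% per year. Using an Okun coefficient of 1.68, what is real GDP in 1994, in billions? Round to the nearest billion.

$14,776 billion

Δu = 9.25 - 5.94 = 3.31 points.
Okun's law (growth form): g_Y = g_Y* - β × Δu = 1.91 - 1.68 × (3.31) = 1.91 - 5.5608 = -3.6508%.
Real GDP in the next year = 15336 × (1 - 3.6508/100) = 15336 × 0.963492 ≈ 14776 billion.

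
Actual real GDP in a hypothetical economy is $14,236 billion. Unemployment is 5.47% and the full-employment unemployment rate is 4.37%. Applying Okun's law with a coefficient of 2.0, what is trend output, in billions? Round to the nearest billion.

Unemployment gap = 5.47 - 4.37 = 1.1 points, so output gap = -2 × 1.1 = -2.2%.
Since Y = Y* × (1 + gap/100), Y* = 14236/0.978 ≈ 14556 billion.

$14,556 billion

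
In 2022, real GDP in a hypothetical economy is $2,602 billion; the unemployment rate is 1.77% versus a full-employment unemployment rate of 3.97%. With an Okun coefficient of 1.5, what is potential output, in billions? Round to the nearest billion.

$2,519 billion

Unemployment gap = 1.77 - 3.97 = -2.2 points, so output gap = -1.5 × (-2.2) = 3.3%.
Since Y = Y* × (1 + gap/100), Y* = 2602/1.033 ≈ 2519 billion.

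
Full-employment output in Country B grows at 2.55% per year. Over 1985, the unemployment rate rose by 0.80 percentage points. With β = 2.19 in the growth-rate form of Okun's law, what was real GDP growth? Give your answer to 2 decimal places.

Growth-rate Okun's law: g_Y = g_Y* - β × Δu.
g_Y = 2.55 - 2.19 × (0.80) = 2.55 - 1.752 = 0.798%, i.e. 0.80% to 2 d.p.

0.80%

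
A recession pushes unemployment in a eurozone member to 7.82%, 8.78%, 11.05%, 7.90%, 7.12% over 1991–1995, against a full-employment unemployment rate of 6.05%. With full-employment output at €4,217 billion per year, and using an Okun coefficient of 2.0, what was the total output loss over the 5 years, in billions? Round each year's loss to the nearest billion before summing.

Year 1991: gap = -2.0 × (7.82 - 6.05) = -3.54%, loss ≈ 4217 × 3.54/100 ≈ 149.
Year 1992: gap = -2.0 × (8.78 - 6.05) = -5.46%, loss ≈ 4217 × 5.46/100 ≈ 230.
Year 1993: gap = -2.0 × (11.05 - 6.05) = -10%, loss ≈ 4217 × 10/100 ≈ 422.
Year 1994: gap = -2.0 × (7.9 - 6.05) = -3.7%, loss ≈ 4217 × 3.7/100 ≈ 156.
Year 1995: gap = -2.0 × (7.12 - 6.05) = -2.14%, loss ≈ 4217 × 2.14/100 ≈ 90.
Total lost output = 149 + 230 + 422 + 156 + 90 = 1047 billion.

€1,047 billion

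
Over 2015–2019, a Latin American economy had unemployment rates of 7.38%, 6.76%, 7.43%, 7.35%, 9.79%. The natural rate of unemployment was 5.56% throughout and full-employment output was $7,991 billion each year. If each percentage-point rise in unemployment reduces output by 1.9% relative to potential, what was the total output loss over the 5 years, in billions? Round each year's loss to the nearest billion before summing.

Year 2015: gap = -1.9 × (7.38 - 5.56) = -3.458%, loss ≈ 7991 × 3.458/100 ≈ 276.
Year 2016: gap = -1.9 × (6.76 - 5.56) = -2.28%, loss ≈ 7991 × 2.28/100 ≈ 182.
Year 2017: gap = -1.9 × (7.43 - 5.56) = -3.553%, loss ≈ 7991 × 3.553/100 ≈ 284.
Year 2018: gap = -1.9 × (7.35 - 5.56) = -3.401%, loss ≈ 7991 × 3.401/100 ≈ 272.
Year 2019: gap = -1.9 × (9.79 - 5.56) = -8.037%, loss ≈ 7991 × 8.037/100 ≈ 642.
Total lost output = 276 + 182 + 284 + 272 + 642 = 1656 billion.

$1,656 billion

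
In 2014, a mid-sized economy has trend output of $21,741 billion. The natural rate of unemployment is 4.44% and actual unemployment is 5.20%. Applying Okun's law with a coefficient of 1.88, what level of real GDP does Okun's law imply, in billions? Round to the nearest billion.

Unemployment gap = 5.2 - 4.44 = 0.76 points, so the output gap is -1.88 × 0.76 = -1.4288%.
Actual GDP = 21741 × (1 - 1.4288/100) = 21741 × 0.985712 ≈ 21430 billion.

$21,430 billion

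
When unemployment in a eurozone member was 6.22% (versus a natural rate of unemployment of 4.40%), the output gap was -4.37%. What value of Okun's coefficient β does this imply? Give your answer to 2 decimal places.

β ≈ 2.40

Okun's law: output gap = -β × (u - u*).
-4.37 = -β × (6.22 - 4.4) = -β × 1.82, so β = 4.37/1.82 = 2.40.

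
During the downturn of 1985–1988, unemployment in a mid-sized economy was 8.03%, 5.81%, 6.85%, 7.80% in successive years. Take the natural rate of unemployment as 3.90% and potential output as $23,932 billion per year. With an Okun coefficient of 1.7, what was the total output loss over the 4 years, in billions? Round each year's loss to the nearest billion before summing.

Year 1985: gap = -1.7 × (8.03 - 3.9) = -7.021%, loss ≈ 23932 × 7.021/100 ≈ 1680.
Year 1986: gap = -1.7 × (5.81 - 3.9) = -3.247%, loss ≈ 23932 × 3.247/100 ≈ 777.
Year 1987: gap = -1.7 × (6.85 - 3.9) = -5.015%, loss ≈ 23932 × 5.015/100 ≈ 1200.
Year 1988: gap = -1.7 × (7.8 - 3.9) = -6.63%, loss ≈ 23932 × 6.63/100 ≈ 1587.
Total lost output = 1680 + 777 + 1200 + 1587 = 5244 billion.

$5,244 billion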